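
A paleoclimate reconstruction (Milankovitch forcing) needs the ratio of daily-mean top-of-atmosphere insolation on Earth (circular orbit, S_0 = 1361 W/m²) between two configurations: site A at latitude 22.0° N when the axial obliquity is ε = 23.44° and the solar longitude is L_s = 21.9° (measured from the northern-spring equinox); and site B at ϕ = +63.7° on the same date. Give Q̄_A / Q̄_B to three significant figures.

— Configuration A (ϕ=+22.0°):
Solar declination: sin δ = sin ε · sin L_s = sin 23.44° × sin 21.9° = 0.14837, so δ = +8.532°.
cos h₀ = −tan(+22.0°) tan(+8.532°) = -0.0606, h₀ = 1.6314 rad.
Bracket: h₀ sin ϕ sin δ + cos ϕ cos δ sin h₀ = 1.6314×0.37461×0.14837 + 0.92718×0.98893×0.99816 = 0.090675 + 0.915229 = 1.005904.
Q̄ = (S_0/π) × [bracket] = (1361/π) × 1.005904 = 435.78 W/m².
— Configuration B (ϕ=+63.7°):
cos h₀ = −tan(+63.7°) tan(+8.532°) = -0.3036, h₀ = 1.8792 rad.
Bracket: h₀ sin ϕ sin δ + cos ϕ cos δ sin h₀ = 1.8792×0.89649×0.14837 + 0.44307×0.98893×0.95281 = 0.249957 + 0.417488 = 0.667445.
Q̄ = (S_0/π) × [bracket] = (1361/π) × 0.667445 = 289.15 W/m².
Ratio Q̄_A / Q̄_B = 435.78 / 289.15 = 1.507.

Q̄_A / Q̄_B ≈ 1.51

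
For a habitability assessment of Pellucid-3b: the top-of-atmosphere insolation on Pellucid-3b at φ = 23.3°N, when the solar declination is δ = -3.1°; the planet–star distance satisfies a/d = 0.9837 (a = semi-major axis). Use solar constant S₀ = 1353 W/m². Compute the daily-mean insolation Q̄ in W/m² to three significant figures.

cos H₀ = −tan(+23.3°) tan(-3.100°) = 0.0233, H₀ = 1.5475 rad.
Bracket: H₀ sin φ sin δ + cos φ cos δ sin H₀ = 1.5475×0.39555×-0.05408 + 0.91845×0.99854×0.99973 = -0.033103 + 0.916861 = 0.883758.
Inverse-square distance factor (a/d)² = 0.9837² = 0.967666.
Q̄ = (S₀/π) × 0.967666 × [bracket] = (1353/π) × 0.967666 × 0.883758 = 368.3 W/m².

Q̄ ≈ 368 W/m²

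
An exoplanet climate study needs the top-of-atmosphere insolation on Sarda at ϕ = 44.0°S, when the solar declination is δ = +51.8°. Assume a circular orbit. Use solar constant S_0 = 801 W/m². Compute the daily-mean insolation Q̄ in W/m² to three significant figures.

cos h₀ = −tan(-44.0°) tan(+51.800°) = 1.2272 ≥ 1 ⇒ polar night, h₀ = 0 and Q̄ = 0.

Q̄ ≈ 0.00 W/m²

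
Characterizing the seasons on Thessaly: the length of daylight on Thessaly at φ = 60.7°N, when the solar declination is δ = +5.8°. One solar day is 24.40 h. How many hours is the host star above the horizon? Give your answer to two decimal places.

13.61 h

cos H₀ = −tan φ · tan δ = −tan(+60.7°) × tan(+5.800°) = -0.1810, so H₀ = 1.7528 rad = 100.43°.
Daylight = 2H₀/(2π) × 24.40 h = (1.7528/π) × 24.40 = 13.61 h.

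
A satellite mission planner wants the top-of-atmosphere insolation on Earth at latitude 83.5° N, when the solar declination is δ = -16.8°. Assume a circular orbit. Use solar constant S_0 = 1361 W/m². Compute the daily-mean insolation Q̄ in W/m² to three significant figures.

Q̄ ≈ 0.00 W/m²

cos h₀ = −tan(+83.5°) tan(-16.800°) = 2.6499 ≥ 1 ⇒ polar night, h₀ = 0 and Q̄ = 0.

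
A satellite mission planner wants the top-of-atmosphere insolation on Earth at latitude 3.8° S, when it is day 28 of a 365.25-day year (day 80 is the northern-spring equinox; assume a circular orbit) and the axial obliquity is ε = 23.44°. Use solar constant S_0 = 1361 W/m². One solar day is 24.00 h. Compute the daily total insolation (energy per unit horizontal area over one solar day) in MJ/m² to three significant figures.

Solar longitude: L_s = 360° × (28 − 80)/365.25 = -51.253°, i.e. -51.253° + 360° = 308.747°.
sin δ = sin 23.44° × sin 308.747° = -0.31024, so δ = -18.074°.
cos h₀ = −tan(-3.8°) tan(-18.074°) = -0.0217, h₀ = 1.5925 rad.
Bracket: h₀ sin ϕ sin δ + cos ϕ cos δ sin h₀ = 1.5925×-0.06627×-0.31024 + 0.99780×0.95066×0.99977 = 0.032741 + 0.948350 = 0.981091.
Q̄ = (S_0/π) × [bracket] = (1361/π) × 0.981091 = 425.03 W/m².
Daily total = Q̄ × 24.00 h × 3600 s/h = 425.03 × 24.00 × 3600 / 10⁶ = 36.72 MJ/m².

36.7 MJ/m²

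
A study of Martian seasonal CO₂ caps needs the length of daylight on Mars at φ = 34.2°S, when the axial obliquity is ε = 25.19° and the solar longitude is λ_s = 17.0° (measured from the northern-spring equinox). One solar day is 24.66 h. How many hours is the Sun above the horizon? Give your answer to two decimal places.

11.66 h

Solar declination: sin δ = sin ε · sin λ_s = sin 25.19° × sin 17.0° = 0.12444, so δ = +7.148°.
cos H₀ = −tan φ · tan δ = −tan(-34.2°) × tan(+7.148°) = 0.0852, so H₀ = 1.4855 rad = 85.11°.
Daylight = 2H₀/(2π) × 24.66 h = (1.4855/π) × 24.66 = 11.66 h.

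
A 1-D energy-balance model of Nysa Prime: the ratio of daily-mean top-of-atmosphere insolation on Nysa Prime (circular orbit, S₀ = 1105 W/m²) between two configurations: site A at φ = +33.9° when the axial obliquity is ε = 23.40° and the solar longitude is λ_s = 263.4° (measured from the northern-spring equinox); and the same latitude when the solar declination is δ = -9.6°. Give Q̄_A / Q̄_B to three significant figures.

— Configuration A (φ=+33.9°):
Solar declination: sin δ = sin ε · sin λ_s = sin 23.40° × sin 263.4° = -0.39452, so δ = -23.236°.
cos H₀ = −tan(+33.9°) tan(-23.236°) = 0.2885, H₀ = 1.2781 rad.
Bracket: H₀ sin φ sin δ + cos φ cos δ sin H₀ = 1.2781×0.55775×-0.39452 + 0.83001×0.91889×0.95748 = -0.281238 + 0.730258 = 0.449020.
Q̄ = (S₀/π) × [bracket] = (1105/π) × 0.449020 = 157.93 W/m².
— Configuration B (φ=+33.9°):
cos H₀ = −tan(+33.9°) tan(-9.600°) = 0.1137, H₀ = 1.4569 rad.
Bracket: H₀ sin φ sin δ + cos φ cos δ sin H₀ = 1.4569×0.55775×-0.16677 + 0.83001×0.98600×0.99352 = -0.135515 + 0.813087 = 0.677572.
Q̄ = (S₀/π) × [bracket] = (1105/π) × 0.677572 = 238.32 W/m².
Ratio Q̄_A / Q̄_B = 157.93 / 238.32 = 0.6627.

Q̄_A / Q̄_B ≈ 0.663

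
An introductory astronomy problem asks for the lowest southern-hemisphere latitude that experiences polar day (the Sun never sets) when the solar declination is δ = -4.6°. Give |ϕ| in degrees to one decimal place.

Polar day requires cos h₀ = −tan ϕ tan δ ≤ −1, i.e. tan ϕ tan δ ≥ 1.
The boundary is |tan ϕ| · |tan δ| = 1, so |ϕ| = 90° − |δ| = 90° − 4.6° = 85.4° in the southern hemisphere.

|ϕ| = 85.4°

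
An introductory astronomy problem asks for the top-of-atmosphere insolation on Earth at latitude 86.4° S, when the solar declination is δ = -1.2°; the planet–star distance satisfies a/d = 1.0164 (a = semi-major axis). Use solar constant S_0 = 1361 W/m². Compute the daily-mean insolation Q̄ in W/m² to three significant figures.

Q̄ ≈ 44.4 W/m²

cos h₀ = −tan(-86.4°) tan(-1.200°) = -0.3329, h₀ = 1.9102 rad.
Bracket: h₀ sin ϕ sin δ + cos ϕ cos δ sin h₀ = 1.9102×-0.99803×-0.02094 + 0.06279×0.99978×0.94295 = 0.039921 + 0.059195 = 0.099116.
Inverse-square distance factor (a/d)² = 1.0164² = 1.033069.
Q̄ = (S_0/π) × 1.033069 × [bracket] = (1361/π) × 1.033069 × 0.099116 = 44.36 W/m².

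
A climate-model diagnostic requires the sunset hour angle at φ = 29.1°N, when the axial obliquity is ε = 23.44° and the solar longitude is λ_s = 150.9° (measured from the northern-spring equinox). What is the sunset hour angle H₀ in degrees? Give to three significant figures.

H₀ = 96.3°

Solar declination: sin δ = sin ε · sin λ_s = sin 23.44° × sin 150.9° = 0.19346, so δ = +11.155°.
cos H₀ = −tan φ · tan δ = −tan(+29.1°) × tan(+11.155°) = -0.1098, so H₀ = 1.6808 rad = 96.30°.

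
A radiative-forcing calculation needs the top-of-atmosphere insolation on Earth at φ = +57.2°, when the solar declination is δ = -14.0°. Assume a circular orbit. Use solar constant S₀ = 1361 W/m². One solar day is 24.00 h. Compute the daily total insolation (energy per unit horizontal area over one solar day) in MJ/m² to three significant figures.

9.21 MJ/m²

cos H₀ = −tan(+57.2°) tan(-14.000°) = 0.3869, H₀ = 1.1735 rad.
Bracket: H₀ sin φ sin δ + cos φ cos δ sin H₀ = 1.1735×0.84057×-0.24192 + 0.54171×0.97030×0.92213 = -0.238632 + 0.484691 = 0.246059.
Q̄ = (S₀/π) × [bracket] = (1361/π) × 0.246059 = 106.60 W/m².
Daily total = Q̄ × 24.00 h × 3600 s/h = 106.60 × 24.00 × 3600 / 10⁶ = 9.210 MJ/m².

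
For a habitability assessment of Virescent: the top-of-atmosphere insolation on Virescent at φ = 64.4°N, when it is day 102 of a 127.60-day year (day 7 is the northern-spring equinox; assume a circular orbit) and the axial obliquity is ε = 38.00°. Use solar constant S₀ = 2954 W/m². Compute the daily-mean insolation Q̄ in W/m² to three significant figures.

Q̄ ≈ 0.00 W/m²

Solar longitude: λ_s = 360° × (102 − 7)/127.60 = 268.025°.
sin δ = sin 38.00° × sin 268.025° = -0.61530, so δ = -37.973°.
cos H₀ = −tan(+64.4°) tan(-37.973°) = 1.6291 ≥ 1 ⇒ polar night, H₀ = 0 and Q̄ = 0.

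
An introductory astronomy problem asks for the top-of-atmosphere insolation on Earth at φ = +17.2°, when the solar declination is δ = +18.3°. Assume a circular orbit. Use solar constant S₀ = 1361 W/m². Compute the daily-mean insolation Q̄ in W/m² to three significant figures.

cos H₀ = −tan(+17.2°) tan(+18.300°) = -0.1024, H₀ = 1.6734 rad.
Bracket: H₀ sin φ sin δ + cos φ cos δ sin H₀ = 1.6734×0.29571×0.31399 + 0.95528×0.94943×0.99475 = 0.155375 + 0.902210 = 1.057585.
Q̄ = (S₀/π) × [bracket] = (1361/π) × 1.057585 = 458.2 W/m².

Q̄ ≈ 458 W/m²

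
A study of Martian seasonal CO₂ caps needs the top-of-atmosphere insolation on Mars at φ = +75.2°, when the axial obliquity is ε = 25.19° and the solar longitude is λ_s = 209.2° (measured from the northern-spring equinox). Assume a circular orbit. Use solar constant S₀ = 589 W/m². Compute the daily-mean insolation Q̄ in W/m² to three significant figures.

Q̄ ≈ 3.89 W/m²

Solar declination: sin δ = sin ε · sin λ_s = sin 25.19° × sin 209.2° = -0.20764, so δ = -11.984°.
cos H₀ = −tan(+75.2°) tan(-11.984°) = 0.8034, H₀ = 0.6378 rad.
Bracket: H₀ sin φ sin δ + cos φ cos δ sin H₀ = 0.6378×0.96682×-0.20764 + 0.25545×0.97820×0.59543 = -0.128039 + 0.148787 = 0.020748.
Q̄ = (S₀/π) × [bracket] = (589/π) × 0.020748 = 3.890 W/m².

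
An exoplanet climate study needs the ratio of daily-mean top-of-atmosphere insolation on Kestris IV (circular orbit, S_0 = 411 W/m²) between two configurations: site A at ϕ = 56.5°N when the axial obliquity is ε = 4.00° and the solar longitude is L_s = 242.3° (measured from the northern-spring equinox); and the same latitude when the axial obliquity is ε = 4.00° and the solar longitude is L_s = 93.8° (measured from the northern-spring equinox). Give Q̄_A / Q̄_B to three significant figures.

Q̄_A / Q̄_B ≈ 0.733

— Configuration A (ϕ=+56.5°):
Solar declination: sin δ = sin ε · sin L_s = sin 4.00° × sin 242.3° = -0.06176, so δ = -3.541°.
cos h₀ = −tan(+56.5°) tan(-3.541°) = 0.0935, h₀ = 1.4772 rad.
Bracket: h₀ sin ϕ sin δ + cos ϕ cos δ sin h₀ = 1.4772×0.83389×-0.06176 + 0.55194×0.99809×0.99562 = -0.076077 + 0.548473 = 0.472396.
Q̄ = (S_0/π) × [bracket] = (411/π) × 0.472396 = 61.801 W/m².
— Configuration B (ϕ=+56.5°):
Solar declination: sin δ = sin ε · sin L_s = sin 4.00° × sin 93.8° = 0.06960, so δ = +3.991°.
cos h₀ = −tan(+56.5°) tan(+3.991°) = -0.1054, h₀ = 1.6764 rad.
Bracket: h₀ sin ϕ sin δ + cos ϕ cos δ sin h₀ = 1.6764×0.83389×0.06960 + 0.55194×0.99757×0.99443 = 0.097296 + 0.547532 = 0.644828.
Q̄ = (S_0/π) × [bracket] = (411/π) × 0.644828 = 84.360 W/m².
Ratio Q̄_A / Q̄_B = 61.801 / 84.360 = 0.7326.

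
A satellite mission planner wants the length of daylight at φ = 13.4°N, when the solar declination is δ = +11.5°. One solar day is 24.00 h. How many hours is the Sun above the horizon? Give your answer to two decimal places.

12.37 h

cos H₀ = −tan φ · tan δ = −tan(+13.4°) × tan(+11.500°) = -0.0485, so H₀ = 1.6193 rad = 92.78°.
Daylight = 2H₀/(2π) × 24.00 h = (1.6193/π) × 24.00 = 12.37 h.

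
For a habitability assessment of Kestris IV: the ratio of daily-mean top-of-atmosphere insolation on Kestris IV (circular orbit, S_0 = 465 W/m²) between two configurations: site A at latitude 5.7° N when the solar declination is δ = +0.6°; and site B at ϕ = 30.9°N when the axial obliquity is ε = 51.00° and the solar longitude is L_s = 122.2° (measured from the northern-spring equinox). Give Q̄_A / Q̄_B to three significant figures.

— Configuration A (ϕ=+5.7°):
cos h₀ = −tan(+5.7°) tan(+0.600°) = -0.0010, h₀ = 1.5718 rad.
Bracket: h₀ sin ϕ sin δ + cos ϕ cos δ sin h₀ = 1.5718×0.09932×0.01047 + 0.99506×0.99995×1.00000 = 0.001634 + 0.995010 = 0.996644.
Q̄ = (S_0/π) × [bracket] = (465/π) × 0.996644 = 147.52 W/m².
— Configuration B (ϕ=+30.9°):
Solar declination: sin δ = sin ε · sin L_s = sin 51.00° × sin 122.2° = 0.65762, so δ = +41.118°.
cos h₀ = −tan(+30.9°) tan(+41.118°) = -0.5224, h₀ = 2.1205 rad.
Bracket: h₀ sin ϕ sin δ + cos ϕ cos δ sin h₀ = 2.1205×0.51354×0.65762 + 0.85806×0.75335×0.85268 = 0.716123 + 0.551189 = 1.267312.
Q̄ = (S_0/π) × [bracket] = (465/π) × 1.267312 = 187.58 W/m².
Ratio Q̄_A / Q̄_B = 147.52 / 187.58 = 0.7864.

Q̄_A / Q̄_B ≈ 0.786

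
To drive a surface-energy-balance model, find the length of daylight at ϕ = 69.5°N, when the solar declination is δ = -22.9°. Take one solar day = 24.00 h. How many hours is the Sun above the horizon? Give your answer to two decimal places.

cos h₀ = −tan ϕ · tan δ = 1.1298 ≥ 1, so the Sun never rises (polar night) and h₀ = 0.
Daylight = 2h₀/(2π) × 24.00 h = (0.0000/π) × 24.00 = 0.00 h.

0.00 h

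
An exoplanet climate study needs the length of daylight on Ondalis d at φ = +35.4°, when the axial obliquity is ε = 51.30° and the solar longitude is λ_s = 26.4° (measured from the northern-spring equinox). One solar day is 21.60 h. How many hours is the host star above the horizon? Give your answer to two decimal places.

Solar declination: sin δ = sin ε · sin λ_s = sin 51.30° × sin 26.4° = 0.34701, so δ = +20.304°.
cos H₀ = −tan φ · tan δ = −tan(+35.4°) × tan(+20.304°) = -0.2629, so H₀ = 1.8369 rad = 105.24°.
Daylight = 2H₀/(2π) × 21.60 h = (1.8369/π) × 21.60 = 12.63 h.

12.63 h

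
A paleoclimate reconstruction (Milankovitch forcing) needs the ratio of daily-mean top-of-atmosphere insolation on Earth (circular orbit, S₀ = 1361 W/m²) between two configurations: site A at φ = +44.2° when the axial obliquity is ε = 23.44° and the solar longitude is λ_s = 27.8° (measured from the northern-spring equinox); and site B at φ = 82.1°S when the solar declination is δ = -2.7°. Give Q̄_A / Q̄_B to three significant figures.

Q̄_A / Q̄_B ≈ 4.21

— Configuration A (φ=+44.2°):
Solar declination: sin δ = sin ε · sin λ_s = sin 23.44° × sin 27.8° = 0.18552, so δ = +10.692°.
cos H₀ = −tan(+44.2°) tan(+10.692°) = -0.1836, H₀ = 1.7554 rad.
Bracket: H₀ sin φ sin δ + cos φ cos δ sin H₀ = 1.7554×0.69717×0.18552 + 0.71691×0.98264×0.98300 = 0.227042 + 0.692489 = 0.919531.
Q̄ = (S₀/π) × [bracket] = (1361/π) × 0.919531 = 398.36 W/m².
— Configuration B (φ=-82.1°):
cos H₀ = −tan(-82.1°) tan(-2.700°) = -0.3399, H₀ = 1.9176 rad.
Bracket: H₀ sin φ sin δ + cos φ cos δ sin H₀ = 1.9176×-0.99051×-0.04711 + 0.13744×0.99889×0.94048 = 0.089481 + 0.129116 = 0.218597.
Q̄ = (S₀/π) × [bracket] = (1361/π) × 0.218597 = 94.701 W/m².
Ratio Q̄_A / Q̄_B = 398.36 / 94.701 = 4.207.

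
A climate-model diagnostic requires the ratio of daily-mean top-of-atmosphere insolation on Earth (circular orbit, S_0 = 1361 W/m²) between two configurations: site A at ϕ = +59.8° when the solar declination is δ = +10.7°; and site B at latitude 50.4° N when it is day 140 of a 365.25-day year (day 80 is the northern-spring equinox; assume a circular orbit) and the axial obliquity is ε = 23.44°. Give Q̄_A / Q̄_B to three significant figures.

— Configuration A (ϕ=+59.8°):
cos h₀ = −tan(+59.8°) tan(+10.700°) = -0.3247, h₀ = 1.9014 rad.
Bracket: h₀ sin ϕ sin δ + cos ϕ cos δ sin h₀ = 1.9014×0.86427×0.18567 + 0.50302×0.98261×0.94583 = 0.305116 + 0.467498 = 0.772614.
Q̄ = (S_0/π) × [bracket] = (1361/π) × 0.772614 = 334.71 W/m².
— Configuration B (ϕ=+50.4°):
Solar longitude: L_s = 360° × (140 − 80)/365.25 = 59.138°.
sin δ = sin 23.44° × sin 59.138° = 0.34146, so δ = +19.966°.
cos h₀ = −tan(+50.4°) tan(+19.966°) = -0.4392, h₀ = 2.0255 rad.
Bracket: h₀ sin ϕ sin δ + cos ϕ cos δ sin h₀ = 2.0255×0.77051×0.34146 + 0.63742×0.93990×0.89841 = 0.532906 + 0.538247 = 1.071153.
Q̄ = (S_0/π) × [bracket] = (1361/π) × 1.071153 = 464.04 W/m².
Ratio Q̄_A / Q̄_B = 334.71 / 464.04 = 0.7213.

Q̄_A / Q̄_B ≈ 0.721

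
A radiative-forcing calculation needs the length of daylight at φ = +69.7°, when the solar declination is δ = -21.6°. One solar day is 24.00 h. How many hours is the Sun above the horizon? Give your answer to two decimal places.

0.00 h

cos H₀ = −tan φ · tan δ = 1.0703 ≥ 1, so the Sun never rises (polar night) and H₀ = 0.
Daylight = 2H₀/(2π) × 24.00 h = (0.0000/π) × 24.00 = 0.00 h.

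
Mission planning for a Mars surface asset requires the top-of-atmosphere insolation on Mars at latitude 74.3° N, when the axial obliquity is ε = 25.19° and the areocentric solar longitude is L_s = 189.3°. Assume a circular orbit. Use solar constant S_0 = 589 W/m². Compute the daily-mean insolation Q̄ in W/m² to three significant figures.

Q̄ ≈ 32.6 W/m²

sin δ = sin 25.19° × sin 189.3° = -0.06878, so δ = -3.944°.
cos h₀ = −tan(+74.3°) tan(-3.944°) = 0.2453, h₀ = 1.3230 rad.
Bracket: h₀ sin ϕ sin δ + cos ϕ cos δ sin h₀ = 1.3230×0.96269×-0.06878 + 0.27060×0.99763×0.96945 = -0.087601 + 0.261711 = 0.174110.
Q̄ = (S_0/π) × [bracket] = (589/π) × 0.174110 = 32.64 W/m².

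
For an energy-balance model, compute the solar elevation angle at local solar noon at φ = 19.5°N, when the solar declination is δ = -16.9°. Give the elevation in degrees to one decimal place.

At local noon the hour angle is zero, so the zenith angle equals |φ − δ| = |+19.5° − (-16.900°)| = 36.400°.
Elevation = 90° − 36.400° = 53.6°.

53.6°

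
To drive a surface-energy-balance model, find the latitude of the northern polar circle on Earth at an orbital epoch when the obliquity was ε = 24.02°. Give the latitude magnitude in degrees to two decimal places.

The polar circle is the lowest latitude that experiences at least one full rotation of continuous daylight at the northern-summer solstice; it lies at |ϕ| = 90° − ε = 90° − 24.02° = 65.98°.

65.98°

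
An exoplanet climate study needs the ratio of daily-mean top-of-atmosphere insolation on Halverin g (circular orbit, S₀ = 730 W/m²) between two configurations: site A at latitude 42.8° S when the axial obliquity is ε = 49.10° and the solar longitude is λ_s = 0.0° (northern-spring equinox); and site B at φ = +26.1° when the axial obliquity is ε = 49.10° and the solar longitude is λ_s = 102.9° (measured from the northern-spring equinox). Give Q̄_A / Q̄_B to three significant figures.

— Configuration A (φ=-42.8°):
Solar declination: sin δ = sin ε · sin λ_s = sin 49.10° × sin 0.0° = 0.00000, so δ = +0.000°.
cos H₀ = −tan(-42.8°) tan(+0.000°) = 0.0000, H₀ = 1.5708 rad.
Bracket: H₀ sin φ sin δ + cos φ cos δ sin H₀ = 1.5708×-0.67944×0.00000 + 0.73373×1.00000×1.00000 = -0.000000 + 0.733730 = 0.733730.
Q̄ = (S₀/π) × [bracket] = (730/π) × 0.733730 = 170.49 W/m².
— Configuration B (φ=+26.1°):
Solar declination: sin δ = sin ε · sin λ_s = sin 49.10° × sin 102.9° = 0.73678, so δ = +47.458°.
cos H₀ = −tan(+26.1°) tan(+47.458°) = -0.5338, H₀ = 2.1339 rad.
Bracket: H₀ sin φ sin δ + cos φ cos δ sin H₀ = 2.1339×0.43994×0.73678 + 0.89803×0.67614×0.84559 = 0.691680 + 0.513437 = 1.205117.
Q̄ = (S₀/π) × [bracket] = (730/π) × 1.205117 = 280.03 W/m².
Ratio Q̄_A / Q̄_B = 170.49 / 280.03 = 0.6088.

Q̄_A / Q̄_B ≈ 0.609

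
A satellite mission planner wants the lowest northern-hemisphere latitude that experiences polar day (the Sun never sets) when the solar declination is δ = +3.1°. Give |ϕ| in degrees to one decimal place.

|ϕ| = 86.9°

Polar day requires cos h₀ = −tan ϕ tan δ ≤ −1, i.e. tan ϕ tan δ ≥ 1.
The boundary is |tan ϕ| · |tan δ| = 1, so |ϕ| = 90° − |δ| = 90° − 3.1° = 86.9° in the northern hemisphere.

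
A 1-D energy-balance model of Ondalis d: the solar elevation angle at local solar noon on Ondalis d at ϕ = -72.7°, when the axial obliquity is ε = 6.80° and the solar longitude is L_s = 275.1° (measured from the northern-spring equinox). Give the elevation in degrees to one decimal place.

Solar declination: sin δ = sin ε · sin L_s = sin 6.80° × sin 275.1° = -0.11794, so δ = -6.773°.
At local noon the hour angle is zero, so the zenith angle equals |ϕ − δ| = |-72.7° − (-6.773°)| = 65.927°.
Elevation = 90° − 65.927° = 24.1°.

24.1°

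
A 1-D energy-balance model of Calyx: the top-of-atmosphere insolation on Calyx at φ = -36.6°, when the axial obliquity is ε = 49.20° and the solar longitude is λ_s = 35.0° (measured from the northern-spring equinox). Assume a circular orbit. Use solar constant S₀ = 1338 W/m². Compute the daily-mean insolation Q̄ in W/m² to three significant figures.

Solar declination: sin δ = sin ε · sin λ_s = sin 49.20° × sin 35.0° = 0.43419, so δ = +25.734°.
cos H₀ = −tan(-36.6°) tan(+25.734°) = 0.3580, H₀ = 1.2047 rad.
Bracket: H₀ sin φ sin δ + cos φ cos δ sin H₀ = 1.2047×-0.59622×0.43419 + 0.80282×0.90082×0.93374 = -0.311864 + 0.675277 = 0.363413.
Q̄ = (S₀/π) × [bracket] = (1338/π) × 0.363413 = 154.8 W/m².

Q̄ ≈ 155 W/m²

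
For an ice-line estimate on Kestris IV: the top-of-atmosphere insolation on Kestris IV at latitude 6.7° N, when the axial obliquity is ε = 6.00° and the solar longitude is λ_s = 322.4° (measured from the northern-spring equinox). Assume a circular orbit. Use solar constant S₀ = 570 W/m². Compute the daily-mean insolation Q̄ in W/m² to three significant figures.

Q̄ ≈ 178 W/m²

Solar declination: sin δ = sin ε · sin λ_s = sin 6.00° × sin 322.4° = -0.06378, so δ = -3.657°.
cos H₀ = −tan(+6.7°) tan(-3.657°) = 0.0075, H₀ = 1.5633 rad.
Bracket: H₀ sin φ sin δ + cos φ cos δ sin H₀ = 1.5633×0.11667×-0.06378 + 0.99317×0.99796×0.99997 = -0.011633 + 0.991114 = 0.979481.
Q̄ = (S₀/π) × [bracket] = (570/π) × 0.979481 = 177.7 W/m².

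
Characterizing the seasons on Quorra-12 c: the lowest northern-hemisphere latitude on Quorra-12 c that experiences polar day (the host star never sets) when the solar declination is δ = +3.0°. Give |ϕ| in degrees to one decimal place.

Polar day requires cos h₀ = −tan ϕ tan δ ≤ −1, i.e. tan ϕ tan δ ≥ 1.
The boundary is |tan ϕ| · |tan δ| = 1, so |ϕ| = 90° − |δ| = 90° − 3.0° = 87.0° in the northern hemisphere.

|ϕ| = 87.0°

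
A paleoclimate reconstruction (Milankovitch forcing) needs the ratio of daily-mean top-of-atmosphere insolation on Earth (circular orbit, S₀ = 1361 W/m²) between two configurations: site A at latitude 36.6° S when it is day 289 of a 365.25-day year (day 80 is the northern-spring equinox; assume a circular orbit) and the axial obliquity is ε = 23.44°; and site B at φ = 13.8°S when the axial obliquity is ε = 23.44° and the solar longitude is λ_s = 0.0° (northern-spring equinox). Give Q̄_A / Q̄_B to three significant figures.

— Configuration A (φ=-36.6°):
Solar longitude: λ_s = 360° × (289 − 80)/365.25 = 205.996°.
sin δ = sin 23.44° × sin 205.996° = -0.17435, so δ = -10.041°.
cos H₀ = −tan(-36.6°) tan(-10.041°) = -0.1315, H₀ = 1.7027 rad.
Bracket: H₀ sin φ sin δ + cos φ cos δ sin H₀ = 1.7027×-0.59622×-0.17435 + 0.80282×0.98468×0.99132 = 0.176997 + 0.783659 = 0.960656.
Q̄ = (S₀/π) × [bracket] = (1361/π) × 0.960656 = 416.18 W/m².
— Configuration B (φ=-13.8°):
Solar declination: sin δ = sin ε · sin λ_s = sin 23.44° × sin 0.0° = 0.00000, so δ = +0.000°.
cos H₀ = −tan(-13.8°) tan(+0.000°) = 0.0000, H₀ = 1.5708 rad.
Bracket: H₀ sin φ sin δ + cos φ cos δ sin H₀ = 1.5708×-0.23853×0.00000 + 0.97113×1.00000×1.00000 = -0.000000 + 0.971130 = 0.971130.
Q̄ = (S₀/π) × [bracket] = (1361/π) × 0.971130 = 420.71 W/m².
Ratio Q̄_A / Q̄_B = 416.18 / 420.71 = 0.9892.

Q̄_A / Q̄_B ≈ 0.989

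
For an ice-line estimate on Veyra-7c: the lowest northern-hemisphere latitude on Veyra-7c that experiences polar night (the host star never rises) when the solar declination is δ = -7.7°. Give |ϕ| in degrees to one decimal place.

|ϕ| = 82.3°

Polar night requires cos h₀ = −tan ϕ tan δ ≥ 1, i.e. tan ϕ tan δ ≤ −1.
The boundary is |tan ϕ| · |tan δ| = 1, so |ϕ| = 90° − |δ| = 90° − 7.7° = 82.3° in the northern hemisphere.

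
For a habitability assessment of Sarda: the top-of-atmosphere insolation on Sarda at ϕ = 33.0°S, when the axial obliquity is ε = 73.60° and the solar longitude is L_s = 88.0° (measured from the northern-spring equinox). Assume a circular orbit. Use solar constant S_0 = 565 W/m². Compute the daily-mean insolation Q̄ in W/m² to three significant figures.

Solar declination: sin δ = sin ε · sin L_s = sin 73.60° × sin 88.0° = 0.95873, so δ = +73.482°.
cos h₀ = −tan(-33.0°) tan(+73.482°) = 2.1898 ≥ 1 ⇒ polar night, h₀ = 0 and Q̄ = 0.

Q̄ ≈ 0.00 W/m²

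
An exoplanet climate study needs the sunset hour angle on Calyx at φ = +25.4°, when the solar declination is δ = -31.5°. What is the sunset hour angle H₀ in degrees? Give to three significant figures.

H₀ = 73.1°

cos H₀ = −tan φ · tan δ = −tan(+25.4°) × tan(-31.500°) = 0.2910, so H₀ = 1.2755 rad = 73.08°.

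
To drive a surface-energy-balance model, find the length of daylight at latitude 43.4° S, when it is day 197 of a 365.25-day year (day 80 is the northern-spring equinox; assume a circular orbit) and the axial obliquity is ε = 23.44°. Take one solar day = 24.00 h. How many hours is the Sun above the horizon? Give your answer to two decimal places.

Solar longitude: λ_s = 360° × (197 − 80)/365.25 = 115.318°.
sin δ = sin 23.44° × sin 115.318° = 0.35958, so δ = +21.074°.
cos H₀ = −tan φ · tan δ = −tan(-43.4°) × tan(+21.074°) = 0.3644, so H₀ = 1.1978 rad = 68.63°.
Daylight = 2H₀/(2π) × 24.00 h = (1.1978/π) × 24.00 = 9.15 h.

9.15 h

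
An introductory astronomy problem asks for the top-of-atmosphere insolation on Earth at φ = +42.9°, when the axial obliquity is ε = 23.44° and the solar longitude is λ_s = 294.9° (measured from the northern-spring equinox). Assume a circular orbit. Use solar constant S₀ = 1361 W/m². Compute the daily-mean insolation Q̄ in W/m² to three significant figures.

Q̄ ≈ 148 W/m²

Solar declination: sin δ = sin ε · sin λ_s = sin 23.44° × sin 294.9° = -0.36081, so δ = -21.150°.
cos H₀ = −tan(+42.9°) tan(-21.150°) = 0.3595, H₀ = 1.2031 rad.
Bracket: H₀ sin φ sin δ + cos φ cos δ sin H₀ = 1.2031×0.68072×-0.36081 + 0.73254×0.93264×0.93314 = -0.295494 + 0.637518 = 0.342024.
Q̄ = (S₀/π) × [bracket] = (1361/π) × 0.342024 = 148.2 W/m².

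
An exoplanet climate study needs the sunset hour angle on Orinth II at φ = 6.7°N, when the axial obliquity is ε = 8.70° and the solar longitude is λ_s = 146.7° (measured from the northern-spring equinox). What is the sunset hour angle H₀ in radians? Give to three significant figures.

Solar declination: sin δ = sin ε · sin λ_s = sin 8.70° × sin 146.7° = 0.08305, so δ = +4.764°.
cos H₀ = −tan φ · tan δ = −tan(+6.7°) × tan(+4.764°) = -0.0098, so H₀ = 1.5806 rad = 90.56°.

H₀ = 1.58 rad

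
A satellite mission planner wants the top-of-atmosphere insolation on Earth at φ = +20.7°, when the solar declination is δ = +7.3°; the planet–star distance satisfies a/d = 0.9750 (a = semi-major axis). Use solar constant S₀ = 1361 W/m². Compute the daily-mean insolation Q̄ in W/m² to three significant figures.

cos H₀ = −tan(+20.7°) tan(+7.300°) = -0.0484, H₀ = 1.6192 rad.
Bracket: H₀ sin φ sin δ + cos φ cos δ sin H₀ = 1.6192×0.35347×0.12706 + 0.93544×0.99189×0.99883 = 0.072721 + 0.926768 = 0.999489.
Inverse-square distance factor (a/d)² = 0.9750² = 0.950625.
Q̄ = (S₀/π) × 0.950625 × [bracket] = (1361/π) × 0.950625 × 0.999489 = 411.6 W/m².

Q̄ ≈ 412 W/m²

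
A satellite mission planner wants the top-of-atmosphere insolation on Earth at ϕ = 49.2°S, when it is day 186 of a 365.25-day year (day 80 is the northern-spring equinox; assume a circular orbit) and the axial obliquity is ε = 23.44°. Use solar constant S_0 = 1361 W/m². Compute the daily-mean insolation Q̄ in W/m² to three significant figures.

Q̄ ≈ 94.0 W/m²

Solar longitude: L_s = 360° × (186 − 80)/365.25 = 104.476°.
sin δ = sin 23.44° × sin 104.476° = 0.38516, so δ = +22.654°.
cos h₀ = −tan(-49.2°) tan(+22.654°) = 0.4835, h₀ = 1.0661 rad.
Bracket: h₀ sin ϕ sin δ + cos ϕ cos δ sin h₀ = 1.0661×-0.75700×0.38516 + 0.65342×0.92285×0.87534 = -0.310839 + 0.527838 = 0.216999.
Q̄ = (S_0/π) × [bracket] = (1361/π) × 0.216999 = 94.01 W/m².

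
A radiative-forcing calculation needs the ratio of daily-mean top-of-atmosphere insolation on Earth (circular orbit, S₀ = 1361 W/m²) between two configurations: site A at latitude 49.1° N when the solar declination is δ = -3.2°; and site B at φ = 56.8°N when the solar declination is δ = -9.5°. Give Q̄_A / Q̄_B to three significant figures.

Q̄_A / Q̄_B ≈ 1.73

— Configuration A (φ=+49.1°):
cos H₀ = −tan(+49.1°) tan(-3.200°) = 0.0645, H₀ = 1.5062 rad.
Bracket: H₀ sin φ sin δ + cos φ cos δ sin H₀ = 1.5062×0.75585×-0.05582 + 0.65474×0.99844×0.99791 = -0.063549 + 0.652352 = 0.588803.
Q̄ = (S₀/π) × [bracket] = (1361/π) × 0.588803 = 255.08 W/m².
— Configuration B (φ=+56.8°):
cos H₀ = −tan(+56.8°) tan(-9.500°) = 0.2557, H₀ = 1.3122 rad.
Bracket: H₀ sin φ sin δ + cos φ cos δ sin H₀ = 1.3122×0.83676×-0.16505 + 0.54756×0.98629×0.96675 = -0.181224 + 0.522096 = 0.340872.
Q̄ = (S₀/π) × [bracket] = (1361/π) × 0.340872 = 147.67 W/m².
Ratio Q̄_A / Q̄_B = 255.08 / 147.67 = 1.727.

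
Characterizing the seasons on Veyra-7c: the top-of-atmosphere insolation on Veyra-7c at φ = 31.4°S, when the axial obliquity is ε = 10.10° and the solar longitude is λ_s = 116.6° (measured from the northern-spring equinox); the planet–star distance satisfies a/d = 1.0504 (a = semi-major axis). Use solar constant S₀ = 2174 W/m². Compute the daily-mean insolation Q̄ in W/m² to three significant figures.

Q̄ ≈ 549 W/m²

Solar declination: sin δ = sin ε · sin λ_s = sin 10.10° × sin 116.6° = 0.15680, so δ = +9.021°.
cos H₀ = −tan(-31.4°) tan(+9.021°) = 0.0969, H₀ = 1.4737 rad.
Bracket: H₀ sin φ sin δ + cos φ cos δ sin H₀ = 1.4737×-0.52101×0.15680 + 0.85355×0.98763×0.99529 = -0.120393 + 0.839021 = 0.718628.
Inverse-square distance factor (a/d)² = 1.0504² = 1.103340.
Q̄ = (S₀/π) × 1.103340 × [bracket] = (2174/π) × 1.103340 × 0.718628 = 548.7 W/m².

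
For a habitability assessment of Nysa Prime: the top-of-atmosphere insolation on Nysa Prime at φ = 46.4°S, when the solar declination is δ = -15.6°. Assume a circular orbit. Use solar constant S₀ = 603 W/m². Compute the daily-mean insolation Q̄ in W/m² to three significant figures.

Q̄ ≈ 192 W/m²

cos H₀ = −tan(-46.4°) tan(-15.600°) = -0.2932, H₀ = 1.8684 rad.
Bracket: H₀ sin φ sin δ + cos φ cos δ sin H₀ = 1.8684×-0.72417×-0.26892 + 0.68962×0.96316×0.95605 = 0.363859 + 0.635022 = 0.998881.
Q̄ = (S₀/π) × [bracket] = (603/π) × 0.998881 = 191.7 W/m².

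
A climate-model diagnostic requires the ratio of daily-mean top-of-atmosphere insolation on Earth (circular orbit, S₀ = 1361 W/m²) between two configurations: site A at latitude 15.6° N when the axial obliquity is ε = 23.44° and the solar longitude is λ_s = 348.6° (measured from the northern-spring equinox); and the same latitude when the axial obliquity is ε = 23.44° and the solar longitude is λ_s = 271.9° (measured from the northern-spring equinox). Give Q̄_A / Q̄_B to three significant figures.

Q̄_A / Q̄_B ≈ 1.28

— Configuration A (φ=+15.6°):
Solar declination: sin δ = sin ε · sin λ_s = sin 23.44° × sin 348.6° = -0.07863, so δ = -4.510°.
cos H₀ = −tan(+15.6°) tan(-4.510°) = 0.0220, H₀ = 1.5488 rad.
Bracket: H₀ sin φ sin δ + cos φ cos δ sin H₀ = 1.5488×0.26892×-0.07863 + 0.96316×0.99690×0.99976 = -0.032750 + 0.959944 = 0.927194.
Q̄ = (S₀/π) × [bracket] = (1361/π) × 0.927194 = 401.68 W/m².
— Configuration B (φ=+15.6°):
Solar declination: sin δ = sin ε · sin λ_s = sin 23.44° × sin 271.9° = -0.39757, so δ = -23.426°.
cos H₀ = −tan(+15.6°) tan(-23.426°) = 0.1210, H₀ = 1.4495 rad.
Bracket: H₀ sin φ sin δ + cos φ cos δ sin H₀ = 1.4495×0.26892×-0.39757 + 0.96316×0.91757×0.99266 = -0.154973 + 0.877280 = 0.722307.
Q̄ = (S₀/π) × [bracket] = (1361/π) × 0.722307 = 312.92 W/m².
Ratio Q̄_A / Q̄_B = 401.68 / 312.92 = 1.284.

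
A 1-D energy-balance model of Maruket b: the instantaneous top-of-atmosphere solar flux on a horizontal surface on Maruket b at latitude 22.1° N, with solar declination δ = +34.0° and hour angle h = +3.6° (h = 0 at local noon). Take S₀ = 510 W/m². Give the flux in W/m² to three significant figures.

498 W/m²

cos θ_z = sin φ sin δ + cos φ cos δ cos h = 0.210382 + 0.766611 = 0.976993.
Flux = S₀ · cos θ_z = 510 × 0.976993 = 498.3 W/m².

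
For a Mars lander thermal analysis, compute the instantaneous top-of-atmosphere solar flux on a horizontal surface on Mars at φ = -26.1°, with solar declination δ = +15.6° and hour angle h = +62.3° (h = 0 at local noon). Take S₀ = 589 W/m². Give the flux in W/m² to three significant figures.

cos θ_z = sin φ sin δ + cos φ cos δ cos h = -0.118308 + 0.402064 = 0.283756.
Flux = S₀ · cos θ_z = 589 × 0.283756 = 167.1 W/m².

167 W/m²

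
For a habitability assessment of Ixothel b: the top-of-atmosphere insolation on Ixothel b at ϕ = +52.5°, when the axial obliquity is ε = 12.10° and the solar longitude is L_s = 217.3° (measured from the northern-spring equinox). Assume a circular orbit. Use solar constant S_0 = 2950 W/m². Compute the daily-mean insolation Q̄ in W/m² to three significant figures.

Solar declination: sin δ = sin ε · sin L_s = sin 12.10° × sin 217.3° = -0.12703, so δ = -7.298°.
cos h₀ = −tan(+52.5°) tan(-7.298°) = 0.1669, h₀ = 1.4031 rad.
Bracket: h₀ sin ϕ sin δ + cos ϕ cos δ sin h₀ = 1.4031×0.79335×-0.12703 + 0.60876×0.99190×0.98597 = -0.141403 + 0.595357 = 0.453954.
Q̄ = (S_0/π) × [bracket] = (2950/π) × 0.453954 = 426.3 W/m².

Q̄ ≈ 426 W/m²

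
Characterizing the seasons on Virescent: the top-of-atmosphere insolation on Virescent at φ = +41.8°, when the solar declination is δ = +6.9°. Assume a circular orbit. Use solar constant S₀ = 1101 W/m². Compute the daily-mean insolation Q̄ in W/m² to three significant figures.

Q̄ ≈ 305 W/m²

cos H₀ = −tan(+41.8°) tan(+6.900°) = -0.1082, H₀ = 1.6792 rad.
Bracket: H₀ sin φ sin δ + cos φ cos δ sin H₀ = 1.6792×0.66653×0.12014 + 0.74548×0.99276×0.99413 = 0.134465 + 0.735738 = 0.870203.
Q̄ = (S₀/π) × [bracket] = (1101/π) × 0.870203 = 305.0 W/m².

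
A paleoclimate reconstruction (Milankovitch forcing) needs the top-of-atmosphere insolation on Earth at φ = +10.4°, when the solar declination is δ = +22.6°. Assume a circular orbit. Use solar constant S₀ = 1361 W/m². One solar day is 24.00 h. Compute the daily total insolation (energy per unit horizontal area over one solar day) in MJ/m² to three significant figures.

38.2 MJ/m²

cos H₀ = −tan(+10.4°) tan(+22.600°) = -0.0764, H₀ = 1.6473 rad.
Bracket: H₀ sin φ sin δ + cos φ cos δ sin H₀ = 1.6473×0.18052×0.38430 + 0.98357×0.92321×0.99708 = 0.114280 + 0.905390 = 1.019670.
Q̄ = (S₀/π) × [bracket] = (1361/π) × 1.019670 = 441.74 W/m².
Daily total = Q̄ × 24.00 h × 3600 s/h = 441.74 × 24.00 × 3600 / 10⁶ = 38.17 MJ/m².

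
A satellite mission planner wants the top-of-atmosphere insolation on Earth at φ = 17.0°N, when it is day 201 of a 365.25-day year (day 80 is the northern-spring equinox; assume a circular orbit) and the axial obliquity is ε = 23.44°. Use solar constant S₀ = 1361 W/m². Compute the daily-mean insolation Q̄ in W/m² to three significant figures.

Solar longitude: λ_s = 360° × (201 − 80)/365.25 = 119.261°.
sin δ = sin 23.44° × sin 119.261° = 0.34703, so δ = +20.306°.
cos H₀ = −tan(+17.0°) tan(+20.306°) = -0.1131, H₀ = 1.6842 rad.
Bracket: H₀ sin φ sin δ + cos φ cos δ sin H₀ = 1.6842×0.29237×0.34703 + 0.95630×0.93785×0.99358 = 0.170881 + 0.891108 = 1.061989.
Q̄ = (S₀/π) × [bracket] = (1361/π) × 1.061989 = 460.1 W/m².

Q̄ ≈ 460 W/m²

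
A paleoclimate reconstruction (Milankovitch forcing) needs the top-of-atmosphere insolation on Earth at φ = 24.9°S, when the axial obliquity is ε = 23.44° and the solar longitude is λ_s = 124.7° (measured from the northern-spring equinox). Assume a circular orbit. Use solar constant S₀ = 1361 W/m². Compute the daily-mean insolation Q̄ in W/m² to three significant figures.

Solar declination: sin δ = sin ε · sin λ_s = sin 23.44° × sin 124.7° = 0.32704, so δ = +19.089°.
cos H₀ = −tan(-24.9°) tan(+19.089°) = 0.1606, H₀ = 1.4095 rad.
Bracket: H₀ sin φ sin δ + cos φ cos δ sin H₀ = 1.4095×-0.42104×0.32704 + 0.90704×0.94501×0.98701 = -0.194084 + 0.846027 = 0.651943.
Q̄ = (S₀/π) × [bracket] = (1361/π) × 0.651943 = 282.4 W/m².

Q̄ ≈ 282 W/m²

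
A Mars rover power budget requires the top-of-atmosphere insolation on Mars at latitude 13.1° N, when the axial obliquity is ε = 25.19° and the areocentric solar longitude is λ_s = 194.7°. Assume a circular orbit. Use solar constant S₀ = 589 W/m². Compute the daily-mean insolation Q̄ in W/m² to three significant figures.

Q̄ ≈ 174 W/m²

sin δ = sin 25.19° × sin 194.7° = -0.10800, so δ = -6.200°.
cos H₀ = −tan(+13.1°) tan(-6.200°) = 0.0253, H₀ = 1.5455 rad.
Bracket: H₀ sin φ sin δ + cos φ cos δ sin H₀ = 1.5455×0.22665×-0.10800 + 0.97398×0.99415×0.99968 = -0.037831 + 0.967972 = 0.930141.
Q̄ = (S₀/π) × [bracket] = (589/π) × 0.930141 = 174.4 W/m².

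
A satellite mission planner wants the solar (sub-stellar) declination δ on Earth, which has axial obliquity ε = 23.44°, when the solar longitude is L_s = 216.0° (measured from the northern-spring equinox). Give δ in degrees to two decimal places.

sin δ = sin ε · sin L_s = sin 23.44° × sin 216.0° = -0.233814.
δ = arcsin(-0.233814) = -13.52°.

δ = -13.52°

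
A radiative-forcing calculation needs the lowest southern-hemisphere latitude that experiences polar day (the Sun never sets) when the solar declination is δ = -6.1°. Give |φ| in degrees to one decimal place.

|φ| = 83.9°

Polar day requires cos H₀ = −tan φ tan δ ≤ −1, i.e. tan φ tan δ ≥ 1.
The boundary is |tan φ| · |tan δ| = 1, so |φ| = 90° − |δ| = 90° − 6.1° = 83.9° in the southern hemisphere.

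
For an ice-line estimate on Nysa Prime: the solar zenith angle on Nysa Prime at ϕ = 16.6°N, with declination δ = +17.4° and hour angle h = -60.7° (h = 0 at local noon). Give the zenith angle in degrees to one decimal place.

cos θ_z = sin ϕ sin δ + cos ϕ cos δ cos h = 0.085432 + 0.447526 = 0.532958.
θ_z = arccos(0.532958) = 57.8°.

θ_z = 57.8°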